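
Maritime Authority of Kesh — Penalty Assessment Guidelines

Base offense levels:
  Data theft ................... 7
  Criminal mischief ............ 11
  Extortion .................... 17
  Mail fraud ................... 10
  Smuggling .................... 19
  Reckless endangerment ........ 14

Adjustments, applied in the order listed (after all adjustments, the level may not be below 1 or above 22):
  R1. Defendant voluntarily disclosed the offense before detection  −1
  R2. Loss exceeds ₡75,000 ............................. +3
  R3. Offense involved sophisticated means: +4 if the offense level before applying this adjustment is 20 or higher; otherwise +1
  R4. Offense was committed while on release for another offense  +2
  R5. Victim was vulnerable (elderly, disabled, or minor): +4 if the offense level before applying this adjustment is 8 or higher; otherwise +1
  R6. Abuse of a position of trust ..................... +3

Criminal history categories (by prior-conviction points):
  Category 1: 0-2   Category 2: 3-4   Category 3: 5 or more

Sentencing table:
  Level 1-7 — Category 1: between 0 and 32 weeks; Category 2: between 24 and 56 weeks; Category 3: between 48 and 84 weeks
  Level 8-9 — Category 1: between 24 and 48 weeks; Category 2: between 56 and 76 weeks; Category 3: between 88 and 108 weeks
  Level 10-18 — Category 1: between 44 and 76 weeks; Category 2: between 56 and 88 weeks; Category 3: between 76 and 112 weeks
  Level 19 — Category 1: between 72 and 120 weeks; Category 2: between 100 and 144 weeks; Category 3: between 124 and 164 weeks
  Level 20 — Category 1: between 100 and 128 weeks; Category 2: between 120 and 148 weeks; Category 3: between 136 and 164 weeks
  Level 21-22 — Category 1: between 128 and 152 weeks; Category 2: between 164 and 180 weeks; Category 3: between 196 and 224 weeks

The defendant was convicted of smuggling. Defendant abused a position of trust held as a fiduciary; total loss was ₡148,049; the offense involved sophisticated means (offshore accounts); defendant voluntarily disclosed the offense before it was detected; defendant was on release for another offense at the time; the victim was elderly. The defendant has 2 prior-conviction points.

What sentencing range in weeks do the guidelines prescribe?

128-152 weeks

Base offense level for smuggling: 19.
R1 applies: 19 − 1 = 18.
R2 applies: 18 + 3 = 21.
R3 applies (level before this adjustment is 21 ≥ 20, so +4): 21 + 4 = 25.
R4 applies: 25 + 2 = 27.
R5 applies (level before this adjustment is 27 ≥ 8, so +4): 27 + 4 = 31.
R6 applies: 31 + 3 = 34.
Level 34 exceeds the maximum of 22; capped at 22.
Final offense level: 22.
Criminal history: 2 prior points → Category 1 (0-2).
Level 22 falls in the 21-22 band.
Grid: Level 21-22 × Category 1 = 128-152 weeks.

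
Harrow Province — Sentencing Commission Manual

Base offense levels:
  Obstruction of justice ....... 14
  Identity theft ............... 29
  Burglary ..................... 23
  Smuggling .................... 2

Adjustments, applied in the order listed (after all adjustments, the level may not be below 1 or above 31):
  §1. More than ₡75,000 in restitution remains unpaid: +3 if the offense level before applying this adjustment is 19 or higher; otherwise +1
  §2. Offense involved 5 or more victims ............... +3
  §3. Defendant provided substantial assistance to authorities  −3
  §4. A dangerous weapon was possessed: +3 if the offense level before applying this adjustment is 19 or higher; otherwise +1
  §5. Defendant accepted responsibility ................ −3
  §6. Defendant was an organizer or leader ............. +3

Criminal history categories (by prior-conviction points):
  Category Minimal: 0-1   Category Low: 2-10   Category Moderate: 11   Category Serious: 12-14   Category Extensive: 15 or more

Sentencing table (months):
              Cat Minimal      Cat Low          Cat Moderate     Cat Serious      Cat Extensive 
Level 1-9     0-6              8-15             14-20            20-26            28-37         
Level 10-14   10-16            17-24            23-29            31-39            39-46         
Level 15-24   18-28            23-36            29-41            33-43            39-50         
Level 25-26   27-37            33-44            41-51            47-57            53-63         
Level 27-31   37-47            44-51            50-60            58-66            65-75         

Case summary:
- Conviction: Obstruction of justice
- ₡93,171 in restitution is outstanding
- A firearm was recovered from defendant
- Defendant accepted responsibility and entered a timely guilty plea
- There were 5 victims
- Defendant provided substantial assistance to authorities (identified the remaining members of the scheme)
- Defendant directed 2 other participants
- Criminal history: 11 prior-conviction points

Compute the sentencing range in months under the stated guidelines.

29-41 months

Base offense level for obstruction of justice: 14.
§1 applies (level before this adjustment is 14 < 19, so +1): 14 + 1 = 15.
§2 applies: 15 + 3 = 18.
§3 applies: 18 − 3 = 15.
§4 applies (level before this adjustment is 15 < 19, so +1): 15 + 1 = 16.
§5 applies: 16 − 3 = 13.
§6 applies: 13 + 3 = 16.
Final offense level: 16.
Criminal history: 11 prior points → Category Moderate (11).
Level 16 falls in the 15-24 band.
Grid: Level 15-24 × Category Moderate = 29-41 months.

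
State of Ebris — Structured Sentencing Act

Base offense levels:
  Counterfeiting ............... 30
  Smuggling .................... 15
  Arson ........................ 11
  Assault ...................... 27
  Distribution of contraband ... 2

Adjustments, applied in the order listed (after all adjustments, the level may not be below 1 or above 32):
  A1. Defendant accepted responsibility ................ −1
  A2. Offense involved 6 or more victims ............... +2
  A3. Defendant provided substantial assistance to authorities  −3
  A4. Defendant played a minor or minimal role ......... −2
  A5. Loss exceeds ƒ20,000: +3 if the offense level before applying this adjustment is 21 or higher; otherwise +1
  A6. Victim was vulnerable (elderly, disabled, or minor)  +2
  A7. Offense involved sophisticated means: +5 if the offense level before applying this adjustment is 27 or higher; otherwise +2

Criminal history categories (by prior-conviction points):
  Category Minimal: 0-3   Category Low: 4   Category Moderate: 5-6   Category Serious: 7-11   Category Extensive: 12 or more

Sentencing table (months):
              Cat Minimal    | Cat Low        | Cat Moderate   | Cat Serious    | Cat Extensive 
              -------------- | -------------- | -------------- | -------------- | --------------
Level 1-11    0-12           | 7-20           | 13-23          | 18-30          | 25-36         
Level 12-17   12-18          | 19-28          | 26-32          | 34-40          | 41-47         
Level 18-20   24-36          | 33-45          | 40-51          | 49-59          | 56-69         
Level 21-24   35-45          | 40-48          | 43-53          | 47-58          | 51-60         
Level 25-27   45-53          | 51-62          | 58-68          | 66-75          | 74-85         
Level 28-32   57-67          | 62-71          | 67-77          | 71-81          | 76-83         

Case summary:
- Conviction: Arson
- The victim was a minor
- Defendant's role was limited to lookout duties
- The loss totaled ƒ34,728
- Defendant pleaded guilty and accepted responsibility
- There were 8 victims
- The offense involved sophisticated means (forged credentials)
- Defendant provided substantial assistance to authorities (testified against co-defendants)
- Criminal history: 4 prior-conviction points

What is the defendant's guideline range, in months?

Base offense level for arson: 11.
A1 applies: 11 − 1 = 10.
A2 applies: 10 + 2 = 12.
A3 applies: 12 − 3 = 9.
A4 applies: 9 − 2 = 7.
A5 applies (level before this adjustment is 7 < 21, so +1): 7 + 1 = 8.
A6 applies: 8 + 2 = 10.
A7 applies (level before this adjustment is 10 < 27, so +2): 10 + 2 = 12.
Final offense level: 12.
Criminal history: 4 prior points → Category Low (4).
Level 12 falls in the 12-17 band.
Grid: Level 12-17 × Category Low = 19-28 months.

19-28 months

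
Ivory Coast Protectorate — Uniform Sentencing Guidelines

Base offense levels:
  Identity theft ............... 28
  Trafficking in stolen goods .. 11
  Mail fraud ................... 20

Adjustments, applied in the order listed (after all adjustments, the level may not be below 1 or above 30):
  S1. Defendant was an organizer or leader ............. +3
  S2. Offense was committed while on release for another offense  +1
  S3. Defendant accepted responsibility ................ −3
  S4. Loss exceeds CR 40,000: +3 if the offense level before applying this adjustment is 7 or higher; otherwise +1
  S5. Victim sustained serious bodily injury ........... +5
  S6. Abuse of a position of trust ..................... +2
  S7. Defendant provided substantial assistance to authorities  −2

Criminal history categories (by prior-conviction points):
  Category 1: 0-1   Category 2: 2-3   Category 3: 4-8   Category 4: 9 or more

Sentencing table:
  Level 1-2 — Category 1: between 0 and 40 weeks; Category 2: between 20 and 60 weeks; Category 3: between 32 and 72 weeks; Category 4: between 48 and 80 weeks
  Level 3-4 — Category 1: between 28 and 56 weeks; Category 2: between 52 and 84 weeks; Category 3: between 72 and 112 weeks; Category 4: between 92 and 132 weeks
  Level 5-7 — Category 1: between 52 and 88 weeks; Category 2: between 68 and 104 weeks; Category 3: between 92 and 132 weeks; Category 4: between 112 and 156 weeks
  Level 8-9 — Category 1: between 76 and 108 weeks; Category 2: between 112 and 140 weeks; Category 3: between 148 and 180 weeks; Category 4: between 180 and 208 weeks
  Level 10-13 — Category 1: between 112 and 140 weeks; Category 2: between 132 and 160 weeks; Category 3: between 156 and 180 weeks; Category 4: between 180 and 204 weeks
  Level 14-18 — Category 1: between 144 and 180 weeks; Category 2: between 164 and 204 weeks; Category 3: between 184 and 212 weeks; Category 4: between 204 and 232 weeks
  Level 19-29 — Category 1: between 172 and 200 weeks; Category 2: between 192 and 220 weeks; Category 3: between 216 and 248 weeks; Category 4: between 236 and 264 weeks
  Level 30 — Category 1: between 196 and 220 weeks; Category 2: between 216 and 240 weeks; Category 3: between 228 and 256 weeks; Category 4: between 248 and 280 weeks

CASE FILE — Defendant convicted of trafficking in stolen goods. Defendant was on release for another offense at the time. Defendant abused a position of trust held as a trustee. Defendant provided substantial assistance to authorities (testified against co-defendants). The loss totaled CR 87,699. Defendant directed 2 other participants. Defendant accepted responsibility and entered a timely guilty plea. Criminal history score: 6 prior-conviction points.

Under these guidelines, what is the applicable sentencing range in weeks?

184-212 weeks

Base offense level for trafficking in stolen goods: 11.
S1 applies: 11 + 3 = 14.
S2 applies: 14 + 1 = 15.
S3 applies: 15 − 3 = 12.
S4 applies (level before this adjustment is 12 ≥ 7, so +3): 12 + 3 = 15.
S5 does not apply.
S6 applies: 15 + 2 = 17.
S7 applies: 17 − 2 = 15.
Final offense level: 15.
Criminal history: 6 prior points → Category 3 (4-8).
Level 15 falls in the 14-18 band.
Grid: Level 14-18 × Category 3 = 184-212 weeks.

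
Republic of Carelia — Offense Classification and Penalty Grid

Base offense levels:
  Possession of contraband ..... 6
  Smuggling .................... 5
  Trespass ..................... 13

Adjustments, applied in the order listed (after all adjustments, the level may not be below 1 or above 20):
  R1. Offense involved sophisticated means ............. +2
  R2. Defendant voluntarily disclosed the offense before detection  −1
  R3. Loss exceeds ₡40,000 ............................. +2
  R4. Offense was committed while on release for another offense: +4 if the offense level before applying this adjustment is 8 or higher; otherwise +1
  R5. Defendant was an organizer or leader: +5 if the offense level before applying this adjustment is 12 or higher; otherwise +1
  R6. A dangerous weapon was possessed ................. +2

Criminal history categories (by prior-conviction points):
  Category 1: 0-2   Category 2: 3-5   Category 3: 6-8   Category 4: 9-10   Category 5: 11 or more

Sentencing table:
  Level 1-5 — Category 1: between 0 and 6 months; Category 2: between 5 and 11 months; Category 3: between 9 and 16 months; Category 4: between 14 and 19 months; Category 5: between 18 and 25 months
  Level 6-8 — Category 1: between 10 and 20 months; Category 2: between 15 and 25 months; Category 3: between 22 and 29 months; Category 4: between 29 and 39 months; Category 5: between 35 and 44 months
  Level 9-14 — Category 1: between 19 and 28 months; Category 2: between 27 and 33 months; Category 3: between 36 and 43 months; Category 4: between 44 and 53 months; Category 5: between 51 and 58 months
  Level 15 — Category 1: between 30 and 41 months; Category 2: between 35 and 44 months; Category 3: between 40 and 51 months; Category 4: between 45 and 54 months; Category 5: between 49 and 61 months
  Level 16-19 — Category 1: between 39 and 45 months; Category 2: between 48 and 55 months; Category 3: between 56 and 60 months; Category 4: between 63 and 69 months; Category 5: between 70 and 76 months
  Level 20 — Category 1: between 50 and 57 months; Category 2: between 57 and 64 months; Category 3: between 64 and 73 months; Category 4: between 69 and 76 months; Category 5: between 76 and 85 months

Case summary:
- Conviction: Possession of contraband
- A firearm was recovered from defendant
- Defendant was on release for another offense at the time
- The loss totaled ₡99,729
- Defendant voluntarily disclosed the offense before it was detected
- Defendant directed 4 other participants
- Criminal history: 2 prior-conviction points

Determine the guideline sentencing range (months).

19-28 months

Base offense level for possession of contraband: 6.
R1 does not apply.
R2 applies: 6 − 1 = 5.
R3 applies: 5 + 2 = 7.
R4 applies (level before this adjustment is 7 < 8, so +1): 7 + 1 = 8.
R5 applies (level before this adjustment is 8 < 12, so +1): 8 + 1 = 9.
R6 applies: 9 + 2 = 11.
Final offense level: 11.
Criminal history: 2 prior points → Category 1 (0-2).
Level 11 falls in the 9-14 band.
Grid: Level 9-14 × Category 1 = 19-28 months.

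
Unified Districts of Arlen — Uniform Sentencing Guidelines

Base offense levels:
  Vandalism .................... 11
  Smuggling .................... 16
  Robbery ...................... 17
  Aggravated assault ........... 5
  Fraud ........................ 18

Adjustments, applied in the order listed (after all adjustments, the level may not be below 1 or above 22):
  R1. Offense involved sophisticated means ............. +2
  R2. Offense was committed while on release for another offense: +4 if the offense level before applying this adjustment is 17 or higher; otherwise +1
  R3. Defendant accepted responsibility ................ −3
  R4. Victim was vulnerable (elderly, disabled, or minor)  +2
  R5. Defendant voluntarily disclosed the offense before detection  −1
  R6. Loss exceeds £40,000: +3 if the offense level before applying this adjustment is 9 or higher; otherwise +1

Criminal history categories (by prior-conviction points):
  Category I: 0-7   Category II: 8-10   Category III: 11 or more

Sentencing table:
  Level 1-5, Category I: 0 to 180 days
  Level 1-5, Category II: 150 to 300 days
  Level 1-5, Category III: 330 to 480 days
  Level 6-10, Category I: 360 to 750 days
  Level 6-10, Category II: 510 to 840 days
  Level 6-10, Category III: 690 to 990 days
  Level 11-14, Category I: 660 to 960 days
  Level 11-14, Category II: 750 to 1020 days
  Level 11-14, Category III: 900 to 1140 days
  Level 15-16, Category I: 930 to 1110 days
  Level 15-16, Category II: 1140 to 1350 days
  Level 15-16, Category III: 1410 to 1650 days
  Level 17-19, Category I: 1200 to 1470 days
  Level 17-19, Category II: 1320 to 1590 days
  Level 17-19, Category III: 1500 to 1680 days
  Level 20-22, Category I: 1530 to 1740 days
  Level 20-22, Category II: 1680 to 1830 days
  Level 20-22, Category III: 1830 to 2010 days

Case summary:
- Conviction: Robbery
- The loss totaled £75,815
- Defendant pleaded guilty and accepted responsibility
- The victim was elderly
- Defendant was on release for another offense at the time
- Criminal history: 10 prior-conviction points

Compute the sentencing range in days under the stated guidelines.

1680-1830 days

Base offense level for robbery: 17.
R2 applies (level before this adjustment is 17 ≥ 17, so +4): 17 + 4 = 21.
R3 applies: 21 − 3 = 18.
R4 applies: 18 + 2 = 20.
R5 does not apply.
R6 applies (level before this adjustment is 20 ≥ 9, so +3): 20 + 3 = 23.
Level 23 exceeds the maximum of 22; capped at 22.
Final offense level: 22.
Criminal history: 10 prior points → Category II (8-10).
Level 22 falls in the 20-22 band.
Grid: Level 20-22 × Category II = 1680-1830 days.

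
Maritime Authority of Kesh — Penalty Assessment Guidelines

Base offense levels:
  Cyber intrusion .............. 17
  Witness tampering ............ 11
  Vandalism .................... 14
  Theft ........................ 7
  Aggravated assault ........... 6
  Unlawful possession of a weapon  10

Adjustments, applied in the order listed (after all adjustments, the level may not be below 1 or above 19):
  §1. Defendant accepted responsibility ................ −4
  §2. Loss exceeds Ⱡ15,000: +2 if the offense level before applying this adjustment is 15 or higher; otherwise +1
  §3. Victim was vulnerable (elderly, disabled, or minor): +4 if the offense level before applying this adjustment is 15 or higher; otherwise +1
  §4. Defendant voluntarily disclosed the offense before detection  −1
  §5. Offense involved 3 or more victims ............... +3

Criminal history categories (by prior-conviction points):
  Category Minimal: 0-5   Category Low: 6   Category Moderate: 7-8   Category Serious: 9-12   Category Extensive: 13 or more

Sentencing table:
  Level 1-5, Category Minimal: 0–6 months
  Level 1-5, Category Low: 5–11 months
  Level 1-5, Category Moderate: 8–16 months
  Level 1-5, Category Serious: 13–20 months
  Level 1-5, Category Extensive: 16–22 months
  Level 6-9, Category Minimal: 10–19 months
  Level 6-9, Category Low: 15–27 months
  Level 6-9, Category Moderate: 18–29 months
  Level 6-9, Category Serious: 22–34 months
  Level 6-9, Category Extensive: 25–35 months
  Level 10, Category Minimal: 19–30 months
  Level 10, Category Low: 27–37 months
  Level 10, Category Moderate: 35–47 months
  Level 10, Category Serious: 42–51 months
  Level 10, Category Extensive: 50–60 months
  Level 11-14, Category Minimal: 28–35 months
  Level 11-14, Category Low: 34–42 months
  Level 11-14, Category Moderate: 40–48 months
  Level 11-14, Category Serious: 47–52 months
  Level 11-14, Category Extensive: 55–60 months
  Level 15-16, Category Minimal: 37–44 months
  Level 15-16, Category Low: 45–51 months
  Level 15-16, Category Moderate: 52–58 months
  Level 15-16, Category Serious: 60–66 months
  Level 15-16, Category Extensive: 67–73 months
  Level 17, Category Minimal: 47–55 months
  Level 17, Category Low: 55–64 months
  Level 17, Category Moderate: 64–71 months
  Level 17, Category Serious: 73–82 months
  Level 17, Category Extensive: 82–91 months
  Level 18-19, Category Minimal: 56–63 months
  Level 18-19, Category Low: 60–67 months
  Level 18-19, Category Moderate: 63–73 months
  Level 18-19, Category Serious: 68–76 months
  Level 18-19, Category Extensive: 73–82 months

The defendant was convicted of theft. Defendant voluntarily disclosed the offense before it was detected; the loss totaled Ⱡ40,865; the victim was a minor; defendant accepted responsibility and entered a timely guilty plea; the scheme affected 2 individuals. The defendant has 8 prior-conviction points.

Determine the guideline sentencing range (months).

8-16 months

Base offense level for theft: 7.
§1 applies: 7 − 4 = 3.
§2 applies (level before this adjustment is 3 < 15, so +1): 3 + 1 = 4.
§3 applies (level before this adjustment is 4 < 15, so +1): 4 + 1 = 5.
§4 applies: 5 − 1 = 4.
§5 does not apply.
Final offense level: 4.
Criminal history: 8 prior points → Category Moderate (7-8).
Level 4 falls in the 1-5 band.
Grid: Level 1-5 × Category Moderate = 8-16 months.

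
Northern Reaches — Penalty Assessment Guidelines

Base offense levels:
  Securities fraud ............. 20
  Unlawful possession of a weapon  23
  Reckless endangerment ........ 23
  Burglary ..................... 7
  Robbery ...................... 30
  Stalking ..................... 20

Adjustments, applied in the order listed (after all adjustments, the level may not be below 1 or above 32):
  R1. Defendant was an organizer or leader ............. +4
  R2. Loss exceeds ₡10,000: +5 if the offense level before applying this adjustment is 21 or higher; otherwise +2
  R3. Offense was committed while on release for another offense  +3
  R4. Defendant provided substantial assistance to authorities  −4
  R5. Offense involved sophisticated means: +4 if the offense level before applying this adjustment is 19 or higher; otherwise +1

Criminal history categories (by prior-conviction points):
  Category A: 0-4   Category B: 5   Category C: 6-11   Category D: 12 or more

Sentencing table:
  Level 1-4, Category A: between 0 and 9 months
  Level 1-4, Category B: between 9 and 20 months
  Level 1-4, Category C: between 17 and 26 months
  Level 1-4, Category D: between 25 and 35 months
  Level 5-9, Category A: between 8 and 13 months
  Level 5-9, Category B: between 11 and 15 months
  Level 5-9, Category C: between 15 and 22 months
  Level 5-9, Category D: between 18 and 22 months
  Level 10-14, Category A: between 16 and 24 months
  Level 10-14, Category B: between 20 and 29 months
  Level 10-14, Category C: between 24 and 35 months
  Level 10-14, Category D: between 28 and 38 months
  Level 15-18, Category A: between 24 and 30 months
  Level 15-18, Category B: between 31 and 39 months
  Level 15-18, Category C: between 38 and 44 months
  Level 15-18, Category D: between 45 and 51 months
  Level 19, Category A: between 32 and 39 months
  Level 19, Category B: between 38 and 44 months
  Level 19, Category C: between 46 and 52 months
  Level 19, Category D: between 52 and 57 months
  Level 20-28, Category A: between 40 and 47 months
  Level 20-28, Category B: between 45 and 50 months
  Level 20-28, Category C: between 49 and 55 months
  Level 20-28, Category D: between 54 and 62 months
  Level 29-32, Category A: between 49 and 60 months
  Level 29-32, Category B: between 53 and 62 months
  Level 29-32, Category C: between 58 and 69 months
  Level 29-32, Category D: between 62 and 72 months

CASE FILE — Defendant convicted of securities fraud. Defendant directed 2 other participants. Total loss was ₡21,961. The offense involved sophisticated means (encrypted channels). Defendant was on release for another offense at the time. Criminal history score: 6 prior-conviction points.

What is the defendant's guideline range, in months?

Base offense level for securities fraud: 20.
R1 applies: 20 + 4 = 24.
R2 applies (level before this adjustment is 24 ≥ 21, so +5): 24 + 5 = 29.
R3 applies: 29 + 3 = 32.
R4 does not apply.
R5 applies (level before this adjustment is 32 ≥ 19, so +4): 32 + 4 = 36.
Level 36 exceeds the maximum of 32; capped at 32.
Final offense level: 32.
Criminal history: 6 prior points → Category C (6-11).
Level 32 falls in the 29-32 band.
Grid: Level 29-32 × Category C = 58-69 months.

58-69 months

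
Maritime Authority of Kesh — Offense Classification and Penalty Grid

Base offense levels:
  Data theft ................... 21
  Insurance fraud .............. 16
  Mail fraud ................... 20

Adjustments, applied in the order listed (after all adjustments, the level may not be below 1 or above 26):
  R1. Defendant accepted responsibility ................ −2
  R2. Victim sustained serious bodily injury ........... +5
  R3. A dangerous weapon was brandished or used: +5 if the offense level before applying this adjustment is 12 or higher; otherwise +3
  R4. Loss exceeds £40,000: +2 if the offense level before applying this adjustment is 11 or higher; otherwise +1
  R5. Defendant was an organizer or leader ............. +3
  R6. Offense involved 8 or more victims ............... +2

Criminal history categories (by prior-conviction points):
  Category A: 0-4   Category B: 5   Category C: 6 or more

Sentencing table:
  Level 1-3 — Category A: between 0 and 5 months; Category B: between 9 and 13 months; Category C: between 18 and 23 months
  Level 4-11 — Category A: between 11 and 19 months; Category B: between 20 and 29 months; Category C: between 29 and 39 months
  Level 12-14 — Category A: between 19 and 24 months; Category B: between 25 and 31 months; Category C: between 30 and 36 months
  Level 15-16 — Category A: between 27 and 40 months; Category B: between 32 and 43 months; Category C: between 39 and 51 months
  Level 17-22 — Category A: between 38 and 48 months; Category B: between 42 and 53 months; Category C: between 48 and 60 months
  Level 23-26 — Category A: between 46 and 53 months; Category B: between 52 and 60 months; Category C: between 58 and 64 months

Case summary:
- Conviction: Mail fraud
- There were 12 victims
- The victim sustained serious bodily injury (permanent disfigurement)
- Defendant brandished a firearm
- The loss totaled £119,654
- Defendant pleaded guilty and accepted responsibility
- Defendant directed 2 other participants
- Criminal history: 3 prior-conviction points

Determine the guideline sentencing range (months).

Base offense level for mail fraud: 20.
R1 applies: 20 − 2 = 18.
R2 applies: 18 + 5 = 23.
R3 applies (level before this adjustment is 23 ≥ 12, so +5): 23 + 5 = 28.
R4 applies (level before this adjustment is 28 ≥ 11, so +2): 28 + 2 = 30.
R5 applies: 30 + 3 = 33.
R6 applies: 33 + 2 = 35.
Level 35 exceeds the maximum of 26; capped at 26.
Final offense level: 26.
Criminal history: 3 prior points → Category A (0-4).
Level 26 falls in the 23-26 band.
Grid: Level 23-26 × Category A = 46-53 months.

46-53 months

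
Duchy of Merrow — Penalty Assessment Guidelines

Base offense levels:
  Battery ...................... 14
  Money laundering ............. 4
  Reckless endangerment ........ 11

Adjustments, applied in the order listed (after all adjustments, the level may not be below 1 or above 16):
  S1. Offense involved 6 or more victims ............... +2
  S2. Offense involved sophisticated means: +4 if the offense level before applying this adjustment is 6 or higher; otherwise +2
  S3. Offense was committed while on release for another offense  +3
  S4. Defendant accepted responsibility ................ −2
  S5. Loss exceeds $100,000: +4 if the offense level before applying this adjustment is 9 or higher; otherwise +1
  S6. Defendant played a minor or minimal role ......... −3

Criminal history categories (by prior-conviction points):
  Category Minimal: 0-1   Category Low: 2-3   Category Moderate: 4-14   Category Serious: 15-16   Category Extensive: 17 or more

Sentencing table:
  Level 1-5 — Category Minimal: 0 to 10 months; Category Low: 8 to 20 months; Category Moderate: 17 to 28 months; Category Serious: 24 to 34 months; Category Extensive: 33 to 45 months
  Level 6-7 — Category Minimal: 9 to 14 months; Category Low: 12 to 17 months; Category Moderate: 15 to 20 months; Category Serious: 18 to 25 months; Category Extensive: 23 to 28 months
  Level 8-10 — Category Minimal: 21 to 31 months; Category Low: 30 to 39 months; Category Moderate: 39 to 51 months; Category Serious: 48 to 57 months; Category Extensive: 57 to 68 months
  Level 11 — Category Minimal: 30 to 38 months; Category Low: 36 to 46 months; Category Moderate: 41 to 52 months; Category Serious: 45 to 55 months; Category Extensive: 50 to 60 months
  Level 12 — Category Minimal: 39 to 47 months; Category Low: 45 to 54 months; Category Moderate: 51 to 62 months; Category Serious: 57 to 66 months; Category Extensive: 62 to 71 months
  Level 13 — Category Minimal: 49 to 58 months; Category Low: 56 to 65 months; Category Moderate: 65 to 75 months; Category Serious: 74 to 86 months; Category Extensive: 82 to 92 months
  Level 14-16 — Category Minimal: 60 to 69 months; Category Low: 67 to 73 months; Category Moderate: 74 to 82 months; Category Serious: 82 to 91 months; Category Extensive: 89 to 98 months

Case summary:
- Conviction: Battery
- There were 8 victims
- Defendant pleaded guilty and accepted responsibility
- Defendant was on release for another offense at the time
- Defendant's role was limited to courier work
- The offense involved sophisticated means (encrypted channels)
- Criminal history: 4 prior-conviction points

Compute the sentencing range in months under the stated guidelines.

74-82 months

Base offense level for battery: 14.
S1 applies: 14 + 2 = 16.
S2 applies (level before this adjustment is 16 ≥ 6, so +4): 16 + 4 = 20.
S3 applies: 20 + 3 = 23.
S4 applies: 23 − 2 = 21.
S6 applies: 21 − 3 = 18.
Level 18 exceeds the maximum of 16; capped at 16.
Final offense level: 16.
Criminal history: 4 prior points → Category Moderate (4-14).
Level 16 falls in the 14-16 band.
Grid: Level 14-16 × Category Moderate = 74-82 months.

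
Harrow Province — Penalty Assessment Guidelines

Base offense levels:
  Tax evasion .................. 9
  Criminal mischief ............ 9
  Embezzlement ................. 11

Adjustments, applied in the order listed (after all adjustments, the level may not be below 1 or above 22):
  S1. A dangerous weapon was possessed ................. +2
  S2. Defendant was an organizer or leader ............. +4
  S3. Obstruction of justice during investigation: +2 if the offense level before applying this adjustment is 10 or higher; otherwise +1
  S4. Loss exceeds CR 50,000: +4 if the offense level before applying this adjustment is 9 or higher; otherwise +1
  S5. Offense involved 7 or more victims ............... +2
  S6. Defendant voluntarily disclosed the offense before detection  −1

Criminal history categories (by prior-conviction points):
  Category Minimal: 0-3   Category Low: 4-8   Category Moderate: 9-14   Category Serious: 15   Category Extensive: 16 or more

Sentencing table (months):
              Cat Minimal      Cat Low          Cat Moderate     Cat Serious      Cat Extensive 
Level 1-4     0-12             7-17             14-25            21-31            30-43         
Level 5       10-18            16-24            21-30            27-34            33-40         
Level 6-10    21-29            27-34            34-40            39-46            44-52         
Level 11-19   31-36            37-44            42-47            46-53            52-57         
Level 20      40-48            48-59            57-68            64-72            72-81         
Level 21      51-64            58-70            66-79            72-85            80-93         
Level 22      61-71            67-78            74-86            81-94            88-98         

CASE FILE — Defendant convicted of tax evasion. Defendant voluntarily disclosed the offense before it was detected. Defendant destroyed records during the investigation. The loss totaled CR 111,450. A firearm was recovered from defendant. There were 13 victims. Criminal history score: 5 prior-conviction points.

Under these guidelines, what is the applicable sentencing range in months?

37-44 months

Base offense level for tax evasion: 9.
S1 applies: 9 + 2 = 11.
S3 applies (level before this adjustment is 11 ≥ 10, so +2): 11 + 2 = 13.
S4 applies (level before this adjustment is 13 ≥ 9, so +4): 13 + 4 = 17.
S5 applies: 17 + 2 = 19.
S6 applies: 19 − 1 = 18.
Final offense level: 18.
Criminal history: 5 prior points → Category Low (4-8).
Level 18 falls in the 11-19 band.
Grid: Level 11-19 × Category Low = 37-44 months.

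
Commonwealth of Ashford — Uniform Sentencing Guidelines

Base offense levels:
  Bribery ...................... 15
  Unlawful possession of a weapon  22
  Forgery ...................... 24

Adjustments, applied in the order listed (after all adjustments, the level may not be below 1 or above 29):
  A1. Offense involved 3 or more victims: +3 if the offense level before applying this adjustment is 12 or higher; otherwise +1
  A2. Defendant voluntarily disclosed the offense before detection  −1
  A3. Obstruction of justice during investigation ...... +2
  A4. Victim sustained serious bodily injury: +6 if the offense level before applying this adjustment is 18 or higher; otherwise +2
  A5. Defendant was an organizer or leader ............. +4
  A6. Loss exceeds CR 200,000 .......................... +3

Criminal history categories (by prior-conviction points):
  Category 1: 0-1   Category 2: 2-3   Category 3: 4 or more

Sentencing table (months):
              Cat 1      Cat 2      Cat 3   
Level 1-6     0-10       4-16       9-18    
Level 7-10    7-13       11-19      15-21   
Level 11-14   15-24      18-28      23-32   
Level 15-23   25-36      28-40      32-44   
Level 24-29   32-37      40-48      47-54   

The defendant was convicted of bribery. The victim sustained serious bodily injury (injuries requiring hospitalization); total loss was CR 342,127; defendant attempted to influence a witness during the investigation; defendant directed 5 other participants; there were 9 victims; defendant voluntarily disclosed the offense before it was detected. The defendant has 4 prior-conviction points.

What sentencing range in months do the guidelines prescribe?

47-54 months

Base offense level for bribery: 15.
A1 applies (level before this adjustment is 15 ≥ 12, so +3): 15 + 3 = 18.
A2 applies: 18 − 1 = 17.
A3 applies: 17 + 2 = 19.
A4 applies (level before this adjustment is 19 ≥ 18, so +6): 19 + 6 = 25.
A5 applies: 25 + 4 = 29.
A6 applies: 29 + 3 = 32.
Level 32 exceeds the maximum of 29; capped at 29.
Final offense level: 29.
Criminal history: 4 prior points → Category 3 (4+).
Level 29 falls in the 24-29 band.
Grid: Level 24-29 × Category 3 = 47-54 months.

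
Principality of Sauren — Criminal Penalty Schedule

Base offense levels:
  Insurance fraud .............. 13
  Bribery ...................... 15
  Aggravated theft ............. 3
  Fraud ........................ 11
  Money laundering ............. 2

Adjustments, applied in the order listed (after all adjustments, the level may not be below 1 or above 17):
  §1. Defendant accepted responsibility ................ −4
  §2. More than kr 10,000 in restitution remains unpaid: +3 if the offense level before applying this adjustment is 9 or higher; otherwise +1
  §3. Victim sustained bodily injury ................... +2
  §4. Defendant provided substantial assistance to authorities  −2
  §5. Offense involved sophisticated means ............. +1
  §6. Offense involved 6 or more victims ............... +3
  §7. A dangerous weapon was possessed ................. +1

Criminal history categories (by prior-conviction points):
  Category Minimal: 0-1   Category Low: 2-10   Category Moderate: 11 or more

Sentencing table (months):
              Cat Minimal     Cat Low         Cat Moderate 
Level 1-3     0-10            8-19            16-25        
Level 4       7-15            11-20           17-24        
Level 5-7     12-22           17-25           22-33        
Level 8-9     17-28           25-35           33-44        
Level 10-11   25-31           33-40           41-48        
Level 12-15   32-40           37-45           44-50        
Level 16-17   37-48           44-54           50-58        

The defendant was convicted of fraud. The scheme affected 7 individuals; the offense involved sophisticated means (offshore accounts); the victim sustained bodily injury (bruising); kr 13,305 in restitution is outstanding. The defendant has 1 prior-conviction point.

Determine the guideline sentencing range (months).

Base offense level for fraud: 11.
§2 applies (level before this adjustment is 11 ≥ 9, so +3): 11 + 3 = 14.
§3 applies: 14 + 2 = 16.
§5 applies: 16 + 1 = 17.
§6 applies: 17 + 3 = 20.
§7 does not apply.
Level 20 exceeds the maximum of 17; capped at 17.
Final offense level: 17.
Criminal history: 1 prior point → Category Minimal (0-1).
Level 17 falls in the 16-17 band.
Grid: Level 16-17 × Category Minimal = 37-48 months.

37-48 months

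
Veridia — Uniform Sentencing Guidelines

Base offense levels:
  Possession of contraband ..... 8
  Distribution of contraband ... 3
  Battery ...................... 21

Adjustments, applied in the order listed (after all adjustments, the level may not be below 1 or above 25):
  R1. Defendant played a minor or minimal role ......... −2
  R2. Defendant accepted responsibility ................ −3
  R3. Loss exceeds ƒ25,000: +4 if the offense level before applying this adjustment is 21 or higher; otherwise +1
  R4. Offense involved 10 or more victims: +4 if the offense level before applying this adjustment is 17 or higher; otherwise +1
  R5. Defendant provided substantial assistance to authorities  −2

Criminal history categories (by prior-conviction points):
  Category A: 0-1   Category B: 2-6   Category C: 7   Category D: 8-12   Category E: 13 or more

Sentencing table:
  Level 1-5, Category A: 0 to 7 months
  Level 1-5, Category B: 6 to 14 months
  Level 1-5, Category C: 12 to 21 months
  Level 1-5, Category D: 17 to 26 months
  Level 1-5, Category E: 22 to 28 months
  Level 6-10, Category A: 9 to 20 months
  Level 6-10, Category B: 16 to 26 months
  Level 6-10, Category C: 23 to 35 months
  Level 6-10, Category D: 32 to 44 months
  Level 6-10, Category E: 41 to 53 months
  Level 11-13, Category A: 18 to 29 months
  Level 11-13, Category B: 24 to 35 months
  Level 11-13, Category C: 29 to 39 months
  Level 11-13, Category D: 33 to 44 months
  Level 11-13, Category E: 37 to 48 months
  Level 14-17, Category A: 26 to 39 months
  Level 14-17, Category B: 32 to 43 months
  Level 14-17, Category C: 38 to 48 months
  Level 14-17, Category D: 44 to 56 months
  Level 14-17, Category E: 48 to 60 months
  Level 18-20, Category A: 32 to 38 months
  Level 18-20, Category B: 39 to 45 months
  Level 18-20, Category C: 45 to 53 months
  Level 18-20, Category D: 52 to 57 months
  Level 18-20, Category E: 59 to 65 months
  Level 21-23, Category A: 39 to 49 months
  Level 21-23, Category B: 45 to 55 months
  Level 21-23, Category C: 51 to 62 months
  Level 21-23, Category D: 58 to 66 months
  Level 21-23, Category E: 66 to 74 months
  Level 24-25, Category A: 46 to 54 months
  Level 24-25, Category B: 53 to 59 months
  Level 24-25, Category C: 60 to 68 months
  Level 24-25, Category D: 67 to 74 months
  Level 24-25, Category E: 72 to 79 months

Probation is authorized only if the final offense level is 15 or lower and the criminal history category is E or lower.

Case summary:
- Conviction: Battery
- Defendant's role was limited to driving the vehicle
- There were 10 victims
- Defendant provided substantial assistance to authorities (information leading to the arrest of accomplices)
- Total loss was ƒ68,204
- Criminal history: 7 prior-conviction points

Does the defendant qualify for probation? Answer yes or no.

No

Base offense level for battery: 21.
R1 applies: 21 − 2 = 19.
R3 applies (level before this adjustment is 19 < 21, so +1): 19 + 1 = 20.
R4 applies (level before this adjustment is 20 ≥ 17, so +4): 20 + 4 = 24.
R5 applies: 24 − 2 = 22.
Final offense level: 22.
Criminal history: 7 prior points → Category C (7).
Level 22 falls in the 21-23 band.
Grid: Level 21-23 × Category C = 51-62 months.
Probation check: level 22 > 15 and category C ≤ E → not eligible.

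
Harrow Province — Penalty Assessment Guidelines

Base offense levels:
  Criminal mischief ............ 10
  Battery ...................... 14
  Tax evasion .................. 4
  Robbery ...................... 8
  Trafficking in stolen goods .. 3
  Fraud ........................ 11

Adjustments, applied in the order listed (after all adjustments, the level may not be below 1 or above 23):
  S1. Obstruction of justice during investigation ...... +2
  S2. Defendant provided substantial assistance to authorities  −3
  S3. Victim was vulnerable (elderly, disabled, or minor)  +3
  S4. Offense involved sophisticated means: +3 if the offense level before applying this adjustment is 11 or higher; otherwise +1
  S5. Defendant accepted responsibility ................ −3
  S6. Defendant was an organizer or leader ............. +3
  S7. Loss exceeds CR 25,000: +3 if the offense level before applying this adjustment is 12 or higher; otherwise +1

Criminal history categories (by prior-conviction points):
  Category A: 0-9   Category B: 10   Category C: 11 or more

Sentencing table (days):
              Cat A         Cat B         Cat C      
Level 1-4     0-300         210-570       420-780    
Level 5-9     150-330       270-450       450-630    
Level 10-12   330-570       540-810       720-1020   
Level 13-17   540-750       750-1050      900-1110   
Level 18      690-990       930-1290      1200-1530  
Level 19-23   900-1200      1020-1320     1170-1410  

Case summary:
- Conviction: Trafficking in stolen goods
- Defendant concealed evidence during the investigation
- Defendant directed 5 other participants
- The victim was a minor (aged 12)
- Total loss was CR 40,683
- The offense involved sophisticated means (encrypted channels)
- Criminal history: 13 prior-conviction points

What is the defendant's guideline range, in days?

900-1110 days

Base offense level for trafficking in stolen goods: 3.
S1 applies: 3 + 2 = 5.
S2 does not apply.
S3 applies: 5 + 3 = 8.
S4 applies (level before this adjustment is 8 < 11, so +1): 8 + 1 = 9.
S5 does not apply.
S6 applies: 9 + 3 = 12.
S7 applies (level before this adjustment is 12 ≥ 12, so +3): 12 + 3 = 15.
Final offense level: 15.
Criminal history: 13 prior points → Category C (11+).
Level 15 falls in the 13-17 band.
Grid: Level 13-17 × Category C = 900-1110 days.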